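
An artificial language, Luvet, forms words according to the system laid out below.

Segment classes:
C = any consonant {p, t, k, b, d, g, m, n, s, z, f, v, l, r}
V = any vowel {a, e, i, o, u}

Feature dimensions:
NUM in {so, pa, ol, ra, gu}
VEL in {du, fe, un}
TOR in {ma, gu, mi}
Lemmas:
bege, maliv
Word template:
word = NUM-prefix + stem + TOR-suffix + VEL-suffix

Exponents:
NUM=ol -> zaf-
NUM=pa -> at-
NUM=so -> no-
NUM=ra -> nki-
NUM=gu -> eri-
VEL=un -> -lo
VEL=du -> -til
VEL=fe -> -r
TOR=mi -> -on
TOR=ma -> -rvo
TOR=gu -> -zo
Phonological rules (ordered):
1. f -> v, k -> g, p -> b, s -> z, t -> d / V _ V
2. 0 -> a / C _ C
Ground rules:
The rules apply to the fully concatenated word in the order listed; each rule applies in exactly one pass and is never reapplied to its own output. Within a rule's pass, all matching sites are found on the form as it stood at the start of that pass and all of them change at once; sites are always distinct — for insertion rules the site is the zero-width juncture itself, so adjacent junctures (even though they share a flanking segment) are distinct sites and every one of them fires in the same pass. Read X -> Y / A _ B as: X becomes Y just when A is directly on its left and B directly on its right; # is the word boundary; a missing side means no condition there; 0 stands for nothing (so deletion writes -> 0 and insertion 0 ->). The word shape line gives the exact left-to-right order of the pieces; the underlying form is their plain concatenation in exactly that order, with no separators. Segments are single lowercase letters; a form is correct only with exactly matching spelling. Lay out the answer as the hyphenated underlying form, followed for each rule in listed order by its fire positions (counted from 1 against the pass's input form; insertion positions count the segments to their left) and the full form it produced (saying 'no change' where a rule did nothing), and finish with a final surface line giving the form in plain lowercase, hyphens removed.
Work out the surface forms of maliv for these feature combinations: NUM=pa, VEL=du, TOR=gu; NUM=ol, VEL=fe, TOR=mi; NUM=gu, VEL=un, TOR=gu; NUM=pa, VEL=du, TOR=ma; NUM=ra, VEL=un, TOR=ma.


cell NUM=pa, VEL=du, TOR=gu:
underlying: at-maliv-zo-til
1. f -> v, k -> g, p -> b, s -> z, t -> d / V _ V: fires at position(s) 10: atmalivzodil
2. 0 -> a / C _ C: inserts after position(s) 2, 7: atamalivazodil
surface: atamalivazodil

cell NUM=ol, VEL=fe, TOR=mi:
underlying: zaf-maliv-on-r
1. f -> v, k -> g, p -> b, s -> z, t -> d / V _ V: no change
2. 0 -> a / C _ C: inserts after position(s) 3, 10: zafamalivonar
surface: zafamalivonar

cell NUM=gu, VEL=un, TOR=gu:
underlying: eri-maliv-zo-lo
1. f -> v, k -> g, p -> b, s -> z, t -> d / V _ V: no change
2. 0 -> a / C _ C: inserts after position(s) 8: erimalivazolo
surface: erimalivazolo

cell NUM=pa, VEL=du, TOR=ma:
underlying: at-maliv-rvo-til
1. f -> v, k -> g, p -> b, s -> z, t -> d / V _ V: fires at position(s) 11: atmalivrvodil
2. 0 -> a / C _ C: inserts after position(s) 2, 7, 8: atamalivaravodil
surface: atamalivaravodil

cell NUM=ra, VEL=un, TOR=ma:
underlying: nki-maliv-rvo-lo
1. f -> v, k -> g, p -> b, s -> z, t -> d / V _ V: no change
2. 0 -> a / C _ C: inserts after position(s) 1, 8, 9: nakimalivaravolo
surface: nakimalivaravolo


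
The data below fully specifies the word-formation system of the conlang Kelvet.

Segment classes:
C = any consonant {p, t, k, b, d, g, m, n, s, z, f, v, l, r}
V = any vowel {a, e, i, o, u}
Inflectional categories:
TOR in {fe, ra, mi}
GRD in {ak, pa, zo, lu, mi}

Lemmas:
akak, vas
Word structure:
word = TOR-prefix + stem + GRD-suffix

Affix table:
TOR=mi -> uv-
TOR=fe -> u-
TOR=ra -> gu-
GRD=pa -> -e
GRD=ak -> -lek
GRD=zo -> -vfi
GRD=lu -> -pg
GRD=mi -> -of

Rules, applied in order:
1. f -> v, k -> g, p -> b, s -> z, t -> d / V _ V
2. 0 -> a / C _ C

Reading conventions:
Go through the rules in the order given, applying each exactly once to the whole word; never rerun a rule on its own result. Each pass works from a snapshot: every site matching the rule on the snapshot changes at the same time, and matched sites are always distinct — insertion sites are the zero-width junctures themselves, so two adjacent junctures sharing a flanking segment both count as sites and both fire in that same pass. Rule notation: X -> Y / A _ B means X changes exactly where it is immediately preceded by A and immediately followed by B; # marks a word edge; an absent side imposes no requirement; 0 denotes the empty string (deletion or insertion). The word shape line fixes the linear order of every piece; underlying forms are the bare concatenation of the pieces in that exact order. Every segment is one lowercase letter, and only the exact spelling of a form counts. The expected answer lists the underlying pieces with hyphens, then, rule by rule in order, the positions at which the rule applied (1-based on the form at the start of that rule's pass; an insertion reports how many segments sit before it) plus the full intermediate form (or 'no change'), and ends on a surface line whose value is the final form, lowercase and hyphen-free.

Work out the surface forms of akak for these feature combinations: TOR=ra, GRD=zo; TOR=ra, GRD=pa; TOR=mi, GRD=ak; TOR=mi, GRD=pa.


cell TOR=ra, GRD=zo:
underlying: gu-akak-vfi
1. f -> v, k -> g, p -> b, s -> z, t -> d / V _ V: fires at position(s) 4: guagakvfi
2. 0 -> a / C _ C: inserts after position(s) 6, 7: guagakavafi
surface: guagakavafi

cell TOR=ra, GRD=pa:
underlying: gu-akak-e
1. f -> v, k -> g, p -> b, s -> z, t -> d / V _ V: fires at position(s) 4, 6: guagage
2. 0 -> a / C _ C: no change
surface: guagage

cell TOR=mi, GRD=ak:
underlying: uv-akak-lek
1. f -> v, k -> g, p -> b, s -> z, t -> d / V _ V: fires at position(s) 4: uvagaklek
2. 0 -> a / C _ C: inserts after position(s) 6: uvagakalek
surface: uvagakalek

cell TOR=mi, GRD=pa:
underlying: uv-akak-e
1. f -> v, k -> g, p -> b, s -> z, t -> d / V _ V: fires at position(s) 4, 6: uvagage
2. 0 -> a / C _ C: no change
surface: uvagage


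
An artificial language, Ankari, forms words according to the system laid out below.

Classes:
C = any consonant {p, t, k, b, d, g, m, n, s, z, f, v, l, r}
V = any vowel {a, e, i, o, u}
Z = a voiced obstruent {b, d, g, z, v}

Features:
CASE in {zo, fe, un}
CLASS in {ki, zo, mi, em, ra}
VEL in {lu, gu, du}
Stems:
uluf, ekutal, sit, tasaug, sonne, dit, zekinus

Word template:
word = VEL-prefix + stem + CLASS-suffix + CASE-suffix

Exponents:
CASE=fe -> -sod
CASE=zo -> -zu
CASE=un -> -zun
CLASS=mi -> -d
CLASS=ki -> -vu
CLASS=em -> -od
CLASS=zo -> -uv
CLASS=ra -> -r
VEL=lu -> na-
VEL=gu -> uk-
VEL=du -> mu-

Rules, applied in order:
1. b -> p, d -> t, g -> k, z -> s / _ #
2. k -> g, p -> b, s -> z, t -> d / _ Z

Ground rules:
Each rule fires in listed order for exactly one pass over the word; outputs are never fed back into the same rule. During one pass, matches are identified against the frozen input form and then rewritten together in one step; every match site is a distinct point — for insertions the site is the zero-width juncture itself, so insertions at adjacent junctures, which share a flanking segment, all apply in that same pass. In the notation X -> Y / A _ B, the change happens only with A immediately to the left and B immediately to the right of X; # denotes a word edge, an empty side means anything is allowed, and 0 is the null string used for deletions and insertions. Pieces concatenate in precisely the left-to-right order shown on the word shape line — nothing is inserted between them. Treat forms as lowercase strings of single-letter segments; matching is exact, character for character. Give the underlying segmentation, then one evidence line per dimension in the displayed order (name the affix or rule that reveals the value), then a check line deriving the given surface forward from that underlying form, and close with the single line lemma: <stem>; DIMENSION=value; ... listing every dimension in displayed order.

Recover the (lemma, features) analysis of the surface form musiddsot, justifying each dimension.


underlying: mu-sit-d-sod
CASE=fe - signalled by the affix -sod
CLASS=mi - signalled by the affix -d
VEL=du - signalled by the affix mu-
check: musitdsod -> musitdsot -> musiddsot
lemma: sit; CASE=fe; CLASS=mi; VEL=du


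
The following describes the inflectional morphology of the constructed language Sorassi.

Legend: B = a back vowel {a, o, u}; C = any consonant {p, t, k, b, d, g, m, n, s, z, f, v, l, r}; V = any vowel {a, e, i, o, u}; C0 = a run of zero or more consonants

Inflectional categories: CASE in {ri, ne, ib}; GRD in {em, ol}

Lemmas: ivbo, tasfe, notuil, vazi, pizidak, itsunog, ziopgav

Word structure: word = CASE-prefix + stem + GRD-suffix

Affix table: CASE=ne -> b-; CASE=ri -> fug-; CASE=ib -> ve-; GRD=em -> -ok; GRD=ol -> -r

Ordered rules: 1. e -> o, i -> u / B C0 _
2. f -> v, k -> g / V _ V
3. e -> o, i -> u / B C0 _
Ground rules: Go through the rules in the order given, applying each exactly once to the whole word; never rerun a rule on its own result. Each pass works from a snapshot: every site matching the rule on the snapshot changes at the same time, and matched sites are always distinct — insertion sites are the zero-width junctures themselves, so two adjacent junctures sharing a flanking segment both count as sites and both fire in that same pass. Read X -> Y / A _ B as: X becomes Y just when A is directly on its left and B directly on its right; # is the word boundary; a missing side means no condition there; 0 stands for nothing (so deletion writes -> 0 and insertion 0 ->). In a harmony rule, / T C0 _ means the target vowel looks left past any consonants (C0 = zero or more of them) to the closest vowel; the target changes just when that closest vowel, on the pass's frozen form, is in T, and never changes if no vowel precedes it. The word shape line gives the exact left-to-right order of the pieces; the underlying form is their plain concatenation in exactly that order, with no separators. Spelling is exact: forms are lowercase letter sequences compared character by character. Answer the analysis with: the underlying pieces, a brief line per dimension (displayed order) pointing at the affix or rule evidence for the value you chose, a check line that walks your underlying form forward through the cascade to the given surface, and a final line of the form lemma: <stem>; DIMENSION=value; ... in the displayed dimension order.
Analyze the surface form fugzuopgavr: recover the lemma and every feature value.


underlying: fug-ziopgav-r
CASE=ri - signalled by the affix fug-
GRD=ol - signalled by the affix -r
check: fugziopgavr -> fugzuopgavr -> fugzuopgavr -> fugzuopgavr
lemma: ziopgav; CASE=ri; GRD=ol


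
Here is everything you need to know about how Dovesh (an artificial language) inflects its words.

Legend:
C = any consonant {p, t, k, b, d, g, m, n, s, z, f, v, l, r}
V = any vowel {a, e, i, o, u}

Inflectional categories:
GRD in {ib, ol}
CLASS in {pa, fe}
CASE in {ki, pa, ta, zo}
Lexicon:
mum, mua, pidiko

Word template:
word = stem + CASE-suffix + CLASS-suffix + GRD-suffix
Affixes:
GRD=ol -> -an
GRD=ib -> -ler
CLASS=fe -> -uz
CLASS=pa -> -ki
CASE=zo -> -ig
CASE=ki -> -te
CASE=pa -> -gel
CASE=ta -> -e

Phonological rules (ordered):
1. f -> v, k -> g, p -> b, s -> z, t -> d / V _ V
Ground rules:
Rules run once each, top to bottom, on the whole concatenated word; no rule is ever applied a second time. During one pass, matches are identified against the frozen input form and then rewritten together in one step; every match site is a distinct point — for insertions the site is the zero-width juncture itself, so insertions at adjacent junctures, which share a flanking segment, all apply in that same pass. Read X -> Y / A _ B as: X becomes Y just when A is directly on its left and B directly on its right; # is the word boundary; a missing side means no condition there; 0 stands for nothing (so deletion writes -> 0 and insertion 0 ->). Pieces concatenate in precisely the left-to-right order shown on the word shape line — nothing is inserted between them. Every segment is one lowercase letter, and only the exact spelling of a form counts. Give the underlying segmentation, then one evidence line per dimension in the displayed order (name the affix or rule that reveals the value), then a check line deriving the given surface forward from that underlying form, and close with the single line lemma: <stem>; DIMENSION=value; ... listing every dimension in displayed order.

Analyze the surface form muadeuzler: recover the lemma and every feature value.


underlying: mua-te-uz-ler
GRD=ib - signalled by the affix -ler
CLASS=fe - signalled by the affix -uz
CASE=ki - signalled by the affix -te
check: muateuzler -> muadeuzler
lemma: mua; GRD=ib; CLASS=fe; CASE=ki


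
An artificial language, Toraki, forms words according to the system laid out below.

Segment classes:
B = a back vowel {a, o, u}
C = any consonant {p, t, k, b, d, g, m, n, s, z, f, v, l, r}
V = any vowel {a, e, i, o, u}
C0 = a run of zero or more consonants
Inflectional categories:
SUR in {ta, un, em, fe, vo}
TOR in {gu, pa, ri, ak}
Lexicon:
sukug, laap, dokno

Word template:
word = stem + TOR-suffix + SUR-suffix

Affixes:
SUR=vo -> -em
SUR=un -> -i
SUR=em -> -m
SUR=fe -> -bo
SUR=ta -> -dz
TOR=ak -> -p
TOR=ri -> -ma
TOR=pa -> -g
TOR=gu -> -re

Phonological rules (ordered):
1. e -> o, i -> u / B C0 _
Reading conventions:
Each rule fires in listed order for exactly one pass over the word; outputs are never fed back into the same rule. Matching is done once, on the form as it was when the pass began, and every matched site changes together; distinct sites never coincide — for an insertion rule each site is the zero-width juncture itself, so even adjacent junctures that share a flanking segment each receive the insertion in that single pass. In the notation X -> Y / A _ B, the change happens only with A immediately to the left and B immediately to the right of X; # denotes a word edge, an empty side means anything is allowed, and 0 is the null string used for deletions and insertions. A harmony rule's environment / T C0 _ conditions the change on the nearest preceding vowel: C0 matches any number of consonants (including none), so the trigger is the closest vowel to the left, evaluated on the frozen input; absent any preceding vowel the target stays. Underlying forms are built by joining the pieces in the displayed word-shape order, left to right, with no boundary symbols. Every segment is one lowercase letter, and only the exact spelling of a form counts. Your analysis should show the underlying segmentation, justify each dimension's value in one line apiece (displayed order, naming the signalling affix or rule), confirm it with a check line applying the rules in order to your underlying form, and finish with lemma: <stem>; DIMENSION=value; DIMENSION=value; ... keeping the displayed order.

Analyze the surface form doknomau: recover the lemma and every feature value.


underlying: dokno-ma-i
SUR=un - signalled by the affix -i
TOR=ri - signalled by the affix -ma
check: doknomai -> doknomau
lemma: dokno; SUR=un; TOR=ri


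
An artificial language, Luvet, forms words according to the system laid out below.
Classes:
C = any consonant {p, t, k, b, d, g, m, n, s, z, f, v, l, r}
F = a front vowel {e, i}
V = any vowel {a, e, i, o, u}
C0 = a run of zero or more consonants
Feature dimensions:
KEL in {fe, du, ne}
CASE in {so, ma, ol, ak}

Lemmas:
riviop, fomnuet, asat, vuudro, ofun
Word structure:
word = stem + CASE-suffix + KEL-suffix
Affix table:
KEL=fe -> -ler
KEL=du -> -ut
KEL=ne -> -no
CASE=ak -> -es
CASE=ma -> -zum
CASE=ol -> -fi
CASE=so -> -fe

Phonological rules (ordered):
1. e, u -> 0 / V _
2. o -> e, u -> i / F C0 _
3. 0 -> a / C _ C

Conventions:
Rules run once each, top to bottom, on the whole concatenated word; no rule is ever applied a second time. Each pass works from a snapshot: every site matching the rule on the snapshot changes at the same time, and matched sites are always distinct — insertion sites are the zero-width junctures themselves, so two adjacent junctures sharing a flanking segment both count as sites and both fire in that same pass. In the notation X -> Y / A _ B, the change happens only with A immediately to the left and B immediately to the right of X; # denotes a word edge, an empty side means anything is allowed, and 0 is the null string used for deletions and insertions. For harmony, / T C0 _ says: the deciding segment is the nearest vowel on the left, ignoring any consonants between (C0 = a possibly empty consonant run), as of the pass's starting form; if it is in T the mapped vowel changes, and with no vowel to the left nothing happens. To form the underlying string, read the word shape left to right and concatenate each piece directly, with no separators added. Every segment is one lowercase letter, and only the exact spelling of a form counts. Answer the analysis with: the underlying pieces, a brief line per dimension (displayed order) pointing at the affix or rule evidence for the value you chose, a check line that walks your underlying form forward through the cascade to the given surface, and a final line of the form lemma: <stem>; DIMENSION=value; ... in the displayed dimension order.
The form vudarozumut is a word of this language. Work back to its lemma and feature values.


underlying: vuudro-zum-ut
KEL=du - signalled by the affix -ut
CASE=ma - signalled by the affix -zum
check: vuudrozumut -> vudrozumut -> vudrozumut -> vudarozumut
lemma: vuudro; KEL=du; CASE=ma


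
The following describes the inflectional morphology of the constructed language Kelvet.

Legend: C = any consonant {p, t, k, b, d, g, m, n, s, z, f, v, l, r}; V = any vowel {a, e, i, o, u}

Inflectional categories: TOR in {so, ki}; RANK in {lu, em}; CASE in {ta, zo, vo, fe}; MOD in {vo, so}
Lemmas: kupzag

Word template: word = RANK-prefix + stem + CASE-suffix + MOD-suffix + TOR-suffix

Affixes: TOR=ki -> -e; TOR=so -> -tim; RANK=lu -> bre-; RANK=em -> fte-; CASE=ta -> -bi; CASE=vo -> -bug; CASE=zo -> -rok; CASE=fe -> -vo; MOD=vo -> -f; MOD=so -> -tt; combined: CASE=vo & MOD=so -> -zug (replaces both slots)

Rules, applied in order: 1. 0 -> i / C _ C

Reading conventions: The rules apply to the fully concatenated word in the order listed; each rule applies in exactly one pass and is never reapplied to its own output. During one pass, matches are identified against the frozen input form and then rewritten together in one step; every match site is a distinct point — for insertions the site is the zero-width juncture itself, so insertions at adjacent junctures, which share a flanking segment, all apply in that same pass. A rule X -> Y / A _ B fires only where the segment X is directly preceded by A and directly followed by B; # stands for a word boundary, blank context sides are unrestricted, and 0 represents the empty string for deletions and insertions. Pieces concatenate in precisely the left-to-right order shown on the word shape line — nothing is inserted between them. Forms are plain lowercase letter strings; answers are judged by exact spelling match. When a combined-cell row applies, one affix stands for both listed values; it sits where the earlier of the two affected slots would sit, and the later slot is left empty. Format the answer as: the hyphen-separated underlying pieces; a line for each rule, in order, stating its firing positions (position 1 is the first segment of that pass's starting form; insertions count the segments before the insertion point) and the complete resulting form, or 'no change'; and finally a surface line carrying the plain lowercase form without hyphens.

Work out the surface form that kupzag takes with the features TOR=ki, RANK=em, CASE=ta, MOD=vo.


underlying: fte-kupzag-bi-f-e
1. 0 -> i / C _ C: inserts after position(s) 1, 6, 9: fitekupizagibife
surface: fitekupizagibife


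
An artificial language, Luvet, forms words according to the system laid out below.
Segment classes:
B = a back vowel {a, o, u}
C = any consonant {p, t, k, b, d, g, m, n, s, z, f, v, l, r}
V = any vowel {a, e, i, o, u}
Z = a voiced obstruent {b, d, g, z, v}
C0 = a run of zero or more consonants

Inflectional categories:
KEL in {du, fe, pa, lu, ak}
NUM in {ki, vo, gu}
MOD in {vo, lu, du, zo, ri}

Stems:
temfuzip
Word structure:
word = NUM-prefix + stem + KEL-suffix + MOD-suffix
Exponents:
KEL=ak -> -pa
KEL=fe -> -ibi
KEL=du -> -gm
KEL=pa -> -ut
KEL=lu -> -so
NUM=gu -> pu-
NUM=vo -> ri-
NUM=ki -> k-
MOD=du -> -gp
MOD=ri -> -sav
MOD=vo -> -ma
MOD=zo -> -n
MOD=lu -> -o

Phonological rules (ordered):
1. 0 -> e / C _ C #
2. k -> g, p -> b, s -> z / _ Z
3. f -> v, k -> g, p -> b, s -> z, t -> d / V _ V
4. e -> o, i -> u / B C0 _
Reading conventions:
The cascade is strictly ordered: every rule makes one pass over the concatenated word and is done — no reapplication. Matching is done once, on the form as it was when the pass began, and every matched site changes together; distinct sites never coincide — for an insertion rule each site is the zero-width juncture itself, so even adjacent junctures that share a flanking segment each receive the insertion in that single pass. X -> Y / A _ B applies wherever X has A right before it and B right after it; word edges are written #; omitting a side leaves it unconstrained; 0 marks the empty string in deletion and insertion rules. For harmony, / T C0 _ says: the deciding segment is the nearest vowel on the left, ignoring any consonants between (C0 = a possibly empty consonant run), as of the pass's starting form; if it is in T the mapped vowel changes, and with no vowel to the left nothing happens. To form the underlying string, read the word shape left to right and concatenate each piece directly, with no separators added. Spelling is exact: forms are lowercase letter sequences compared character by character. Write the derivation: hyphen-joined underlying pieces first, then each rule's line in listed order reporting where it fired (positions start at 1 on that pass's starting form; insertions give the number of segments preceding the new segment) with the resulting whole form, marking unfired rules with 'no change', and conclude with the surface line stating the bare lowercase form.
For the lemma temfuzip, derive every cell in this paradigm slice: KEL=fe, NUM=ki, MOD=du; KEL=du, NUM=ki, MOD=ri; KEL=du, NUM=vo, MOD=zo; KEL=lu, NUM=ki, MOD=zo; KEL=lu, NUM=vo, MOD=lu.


cell KEL=fe, NUM=ki, MOD=du:
underlying: k-temfuzip-ibi-gp
1. 0 -> e / C _ C #: inserts after position(s) 13: ktemfuzipibigep
2. k -> g, p -> b, s -> z / _ Z: no change
3. f -> v, k -> g, p -> b, s -> z, t -> d / V _ V: fires at position(s) 9: ktemfuzibibigep
4. e -> o, i -> u / B C0 _: fires at position(s) 8: ktemfuzubibigep
surface: ktemfuzubibigep

cell KEL=du, NUM=ki, MOD=ri:
underlying: k-temfuzip-gm-sav
1. 0 -> e / C _ C #: no change
2. k -> g, p -> b, s -> z / _ Z: fires at position(s) 9: ktemfuzibgmsav
3. f -> v, k -> g, p -> b, s -> z, t -> d / V _ V: no change
4. e -> o, i -> u / B C0 _: fires at position(s) 8: ktemfuzubgmsav
surface: ktemfuzubgmsav

cell KEL=du, NUM=vo, MOD=zo:
underlying: ri-temfuzip-gm-n
1. 0 -> e / C _ C #: inserts after position(s) 12: ritemfuzipgmen
2. k -> g, p -> b, s -> z / _ Z: fires at position(s) 10: ritemfuzibgmen
3. f -> v, k -> g, p -> b, s -> z, t -> d / V _ V: fires at position(s) 3: ridemfuzibgmen
4. e -> o, i -> u / B C0 _: fires at position(s) 9: ridemfuzubgmen
surface: ridemfuzubgmen

cell KEL=lu, NUM=ki, MOD=zo:
underlying: k-temfuzip-so-n
1. 0 -> e / C _ C #: no change
2. k -> g, p -> b, s -> z / _ Z: no change
3. f -> v, k -> g, p -> b, s -> z, t -> d / V _ V: no change
4. e -> o, i -> u / B C0 _: fires at position(s) 8: ktemfuzupson
surface: ktemfuzupson

cell KEL=lu, NUM=vo, MOD=lu:
underlying: ri-temfuzip-so-o
1. 0 -> e / C _ C #: no change
2. k -> g, p -> b, s -> z / _ Z: no change
3. f -> v, k -> g, p -> b, s -> z, t -> d / V _ V: fires at position(s) 3: ridemfuzipsoo
4. e -> o, i -> u / B C0 _: fires at position(s) 9: ridemfuzupsoo
surface: ridemfuzupsoo


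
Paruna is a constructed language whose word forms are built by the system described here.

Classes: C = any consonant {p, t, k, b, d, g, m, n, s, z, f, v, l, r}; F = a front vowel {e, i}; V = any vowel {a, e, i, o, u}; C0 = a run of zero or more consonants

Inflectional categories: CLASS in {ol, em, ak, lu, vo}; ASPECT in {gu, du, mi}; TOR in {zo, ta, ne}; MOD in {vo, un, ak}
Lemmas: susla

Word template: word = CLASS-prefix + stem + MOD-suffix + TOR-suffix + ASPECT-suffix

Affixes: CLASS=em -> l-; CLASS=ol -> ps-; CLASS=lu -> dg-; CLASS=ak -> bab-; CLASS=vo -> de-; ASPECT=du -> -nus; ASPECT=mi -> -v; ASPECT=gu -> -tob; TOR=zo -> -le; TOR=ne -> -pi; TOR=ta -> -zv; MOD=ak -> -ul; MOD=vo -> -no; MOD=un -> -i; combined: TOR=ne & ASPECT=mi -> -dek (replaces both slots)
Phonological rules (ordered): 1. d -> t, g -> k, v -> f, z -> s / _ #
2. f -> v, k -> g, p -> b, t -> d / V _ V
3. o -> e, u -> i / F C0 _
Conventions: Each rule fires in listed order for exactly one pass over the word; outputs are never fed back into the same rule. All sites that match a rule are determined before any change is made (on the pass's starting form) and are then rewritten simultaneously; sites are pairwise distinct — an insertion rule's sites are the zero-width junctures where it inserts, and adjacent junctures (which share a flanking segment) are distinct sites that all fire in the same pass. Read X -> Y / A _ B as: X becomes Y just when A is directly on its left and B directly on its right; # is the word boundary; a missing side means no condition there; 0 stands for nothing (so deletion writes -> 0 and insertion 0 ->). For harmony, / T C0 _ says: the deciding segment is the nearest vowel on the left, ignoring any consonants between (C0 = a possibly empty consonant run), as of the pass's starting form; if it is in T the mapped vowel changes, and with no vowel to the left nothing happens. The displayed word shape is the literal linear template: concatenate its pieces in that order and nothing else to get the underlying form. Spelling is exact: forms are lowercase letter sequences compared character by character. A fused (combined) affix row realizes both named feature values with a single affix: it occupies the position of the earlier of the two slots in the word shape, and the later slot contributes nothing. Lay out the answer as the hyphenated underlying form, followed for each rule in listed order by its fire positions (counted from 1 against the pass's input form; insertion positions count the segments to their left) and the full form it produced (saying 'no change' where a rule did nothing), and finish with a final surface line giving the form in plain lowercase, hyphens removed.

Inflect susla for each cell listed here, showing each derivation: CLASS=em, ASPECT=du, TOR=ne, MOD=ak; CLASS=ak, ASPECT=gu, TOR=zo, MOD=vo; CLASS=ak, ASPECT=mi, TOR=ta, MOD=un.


cell CLASS=em, ASPECT=du, TOR=ne, MOD=ak:
underlying: l-susla-ul-pi-nus
1. d -> t, g -> k, v -> f, z -> s / _ #: no change
2. f -> v, k -> g, p -> b, t -> d / V _ V: no change
3. o -> e, u -> i / F C0 _: fires at position(s) 12: lsuslaulpinis
surface: lsuslaulpinis

cell CLASS=ak, ASPECT=gu, TOR=zo, MOD=vo:
underlying: bab-susla-no-le-tob
1. d -> t, g -> k, v -> f, z -> s / _ #: no change
2. f -> v, k -> g, p -> b, t -> d / V _ V: fires at position(s) 13: babsuslanoledob
3. o -> e, u -> i / F C0 _: fires at position(s) 14: babsuslanoledeb
surface: babsuslanoledeb

cell CLASS=ak, ASPECT=mi, TOR=ta, MOD=un:
underlying: bab-susla-i-zv-v
1. d -> t, g -> k, v -> f, z -> s / _ #: fires at position(s) 12: babsuslaizvf
2. f -> v, k -> g, p -> b, t -> d / V _ V: no change
3. o -> e, u -> i / F C0 _: no change
surface: babsuslaizvf


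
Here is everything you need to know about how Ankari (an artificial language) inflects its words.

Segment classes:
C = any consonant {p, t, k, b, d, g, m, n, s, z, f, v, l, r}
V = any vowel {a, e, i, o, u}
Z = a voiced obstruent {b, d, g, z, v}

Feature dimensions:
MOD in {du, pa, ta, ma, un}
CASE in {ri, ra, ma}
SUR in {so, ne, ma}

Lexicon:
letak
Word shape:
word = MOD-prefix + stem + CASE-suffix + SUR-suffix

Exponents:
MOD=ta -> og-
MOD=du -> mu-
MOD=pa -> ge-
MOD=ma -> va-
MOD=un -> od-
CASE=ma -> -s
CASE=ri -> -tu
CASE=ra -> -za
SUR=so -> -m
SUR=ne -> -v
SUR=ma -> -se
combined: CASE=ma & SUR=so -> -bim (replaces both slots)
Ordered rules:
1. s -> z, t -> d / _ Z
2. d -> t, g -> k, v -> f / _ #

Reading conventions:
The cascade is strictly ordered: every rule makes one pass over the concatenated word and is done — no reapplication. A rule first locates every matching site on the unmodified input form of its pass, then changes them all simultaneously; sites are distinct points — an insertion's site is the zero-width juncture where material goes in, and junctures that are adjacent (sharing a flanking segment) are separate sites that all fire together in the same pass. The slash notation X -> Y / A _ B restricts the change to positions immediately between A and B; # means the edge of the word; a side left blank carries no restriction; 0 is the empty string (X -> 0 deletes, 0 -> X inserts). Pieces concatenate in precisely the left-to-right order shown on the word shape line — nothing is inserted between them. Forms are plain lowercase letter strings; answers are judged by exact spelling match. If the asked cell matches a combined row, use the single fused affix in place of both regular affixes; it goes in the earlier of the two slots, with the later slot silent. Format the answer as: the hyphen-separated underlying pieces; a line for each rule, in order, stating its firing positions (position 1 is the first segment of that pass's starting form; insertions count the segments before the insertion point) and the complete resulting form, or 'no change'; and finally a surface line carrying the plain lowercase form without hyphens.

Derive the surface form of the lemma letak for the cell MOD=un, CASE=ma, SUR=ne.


underlying: od-letak-s-v
1. s -> z, t -> d / _ Z: fires at position(s) 8: odletakzv
2. d -> t, g -> k, v -> f / _ #: fires at position(s) 9: odletakzf
surface: odletakzf


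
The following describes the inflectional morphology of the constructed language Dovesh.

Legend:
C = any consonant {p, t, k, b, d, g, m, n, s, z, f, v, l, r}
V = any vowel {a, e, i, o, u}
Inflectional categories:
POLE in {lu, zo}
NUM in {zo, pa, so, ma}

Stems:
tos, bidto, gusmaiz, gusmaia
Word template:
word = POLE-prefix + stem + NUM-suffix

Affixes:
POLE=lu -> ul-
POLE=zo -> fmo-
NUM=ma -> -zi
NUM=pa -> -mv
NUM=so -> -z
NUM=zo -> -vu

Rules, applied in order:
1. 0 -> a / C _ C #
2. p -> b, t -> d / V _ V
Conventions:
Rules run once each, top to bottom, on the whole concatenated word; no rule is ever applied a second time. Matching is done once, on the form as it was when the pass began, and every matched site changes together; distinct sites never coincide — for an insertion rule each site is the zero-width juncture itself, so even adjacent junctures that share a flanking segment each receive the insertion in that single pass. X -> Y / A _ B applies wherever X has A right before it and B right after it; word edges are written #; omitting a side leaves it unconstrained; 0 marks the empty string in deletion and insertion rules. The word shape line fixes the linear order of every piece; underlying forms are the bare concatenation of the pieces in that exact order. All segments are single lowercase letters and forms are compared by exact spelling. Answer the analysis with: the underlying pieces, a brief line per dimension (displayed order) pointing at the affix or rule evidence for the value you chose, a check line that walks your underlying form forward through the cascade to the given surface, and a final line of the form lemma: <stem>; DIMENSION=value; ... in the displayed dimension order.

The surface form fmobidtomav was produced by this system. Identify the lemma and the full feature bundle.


underlying: fmo-bidto-mv
POLE=zo - signalled by the affix fmo-
NUM=pa - signalled by the affix -mv
check: fmobidtomv -> fmobidtomav -> fmobidtomav
lemma: bidto; POLE=zo; NUM=pa


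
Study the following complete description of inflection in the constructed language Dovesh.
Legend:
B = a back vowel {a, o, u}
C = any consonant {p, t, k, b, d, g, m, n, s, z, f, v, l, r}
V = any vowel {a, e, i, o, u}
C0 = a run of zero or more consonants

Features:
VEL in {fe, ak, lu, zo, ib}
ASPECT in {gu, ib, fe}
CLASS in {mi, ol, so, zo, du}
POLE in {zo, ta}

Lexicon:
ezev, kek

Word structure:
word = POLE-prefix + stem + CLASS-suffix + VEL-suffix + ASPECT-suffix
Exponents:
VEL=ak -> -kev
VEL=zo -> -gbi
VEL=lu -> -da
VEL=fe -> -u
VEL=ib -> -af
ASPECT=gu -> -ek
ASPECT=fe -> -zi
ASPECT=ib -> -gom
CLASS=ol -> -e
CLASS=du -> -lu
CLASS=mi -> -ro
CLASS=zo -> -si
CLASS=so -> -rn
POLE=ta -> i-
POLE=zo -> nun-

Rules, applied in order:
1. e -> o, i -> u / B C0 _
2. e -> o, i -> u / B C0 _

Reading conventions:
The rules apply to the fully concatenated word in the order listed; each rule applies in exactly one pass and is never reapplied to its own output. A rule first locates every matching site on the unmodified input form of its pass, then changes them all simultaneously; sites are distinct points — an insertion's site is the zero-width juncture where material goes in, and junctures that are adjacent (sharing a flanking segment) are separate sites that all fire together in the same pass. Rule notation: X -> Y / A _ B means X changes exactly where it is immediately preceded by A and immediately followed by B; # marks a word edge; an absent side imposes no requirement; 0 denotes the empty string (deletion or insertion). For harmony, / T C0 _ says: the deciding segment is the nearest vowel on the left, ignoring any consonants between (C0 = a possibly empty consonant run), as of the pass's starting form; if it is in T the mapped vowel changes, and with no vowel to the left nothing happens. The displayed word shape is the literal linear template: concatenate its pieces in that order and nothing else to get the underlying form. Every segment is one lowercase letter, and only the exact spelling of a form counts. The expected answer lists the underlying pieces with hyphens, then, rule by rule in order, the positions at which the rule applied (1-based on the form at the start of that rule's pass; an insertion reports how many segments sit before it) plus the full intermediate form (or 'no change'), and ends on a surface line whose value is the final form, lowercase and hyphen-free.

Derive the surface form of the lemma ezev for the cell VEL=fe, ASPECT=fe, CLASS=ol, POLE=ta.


underlying: i-ezev-e-u-zi
1. e -> o, i -> u / B C0 _: fires at position(s) 9: iezeveuzu
2. e -> o, i -> u / B C0 _: no change
surface: iezeveuzu


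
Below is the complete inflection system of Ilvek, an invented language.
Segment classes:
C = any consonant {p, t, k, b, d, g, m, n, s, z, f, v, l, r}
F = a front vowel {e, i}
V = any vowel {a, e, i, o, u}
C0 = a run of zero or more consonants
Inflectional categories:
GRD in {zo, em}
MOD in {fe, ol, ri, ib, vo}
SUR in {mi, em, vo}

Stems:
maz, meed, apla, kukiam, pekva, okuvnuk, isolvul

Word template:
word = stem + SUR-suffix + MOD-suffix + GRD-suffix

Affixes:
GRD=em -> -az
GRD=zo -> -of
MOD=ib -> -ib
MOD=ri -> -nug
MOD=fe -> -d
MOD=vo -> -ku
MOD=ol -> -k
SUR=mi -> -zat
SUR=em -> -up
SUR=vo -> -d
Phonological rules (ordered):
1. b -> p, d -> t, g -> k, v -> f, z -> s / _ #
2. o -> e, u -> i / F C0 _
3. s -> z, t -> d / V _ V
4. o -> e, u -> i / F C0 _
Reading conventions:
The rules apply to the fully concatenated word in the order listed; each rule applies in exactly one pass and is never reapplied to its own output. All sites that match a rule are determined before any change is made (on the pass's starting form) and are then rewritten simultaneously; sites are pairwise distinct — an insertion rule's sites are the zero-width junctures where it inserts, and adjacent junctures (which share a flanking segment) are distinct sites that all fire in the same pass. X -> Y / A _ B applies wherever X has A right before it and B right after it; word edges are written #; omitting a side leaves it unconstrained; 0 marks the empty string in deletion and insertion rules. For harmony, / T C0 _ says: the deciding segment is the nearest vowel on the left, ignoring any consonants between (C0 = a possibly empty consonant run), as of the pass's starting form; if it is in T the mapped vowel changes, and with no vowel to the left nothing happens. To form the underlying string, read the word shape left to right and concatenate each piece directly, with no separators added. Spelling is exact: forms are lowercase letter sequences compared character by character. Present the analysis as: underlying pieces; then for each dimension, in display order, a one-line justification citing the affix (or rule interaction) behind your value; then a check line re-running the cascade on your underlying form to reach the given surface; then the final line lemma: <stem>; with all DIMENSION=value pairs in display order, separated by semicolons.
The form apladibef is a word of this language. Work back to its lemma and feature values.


underlying: apla-d-ib-of
GRD=zo - signalled by the affix -of
MOD=ib - signalled by the affix -ib
SUR=vo - signalled by the affix -d
check: apladibof -> apladibof -> apladibef -> apladibef -> apladibef
lemma: apla; GRD=zo; MOD=ib; SUR=vo


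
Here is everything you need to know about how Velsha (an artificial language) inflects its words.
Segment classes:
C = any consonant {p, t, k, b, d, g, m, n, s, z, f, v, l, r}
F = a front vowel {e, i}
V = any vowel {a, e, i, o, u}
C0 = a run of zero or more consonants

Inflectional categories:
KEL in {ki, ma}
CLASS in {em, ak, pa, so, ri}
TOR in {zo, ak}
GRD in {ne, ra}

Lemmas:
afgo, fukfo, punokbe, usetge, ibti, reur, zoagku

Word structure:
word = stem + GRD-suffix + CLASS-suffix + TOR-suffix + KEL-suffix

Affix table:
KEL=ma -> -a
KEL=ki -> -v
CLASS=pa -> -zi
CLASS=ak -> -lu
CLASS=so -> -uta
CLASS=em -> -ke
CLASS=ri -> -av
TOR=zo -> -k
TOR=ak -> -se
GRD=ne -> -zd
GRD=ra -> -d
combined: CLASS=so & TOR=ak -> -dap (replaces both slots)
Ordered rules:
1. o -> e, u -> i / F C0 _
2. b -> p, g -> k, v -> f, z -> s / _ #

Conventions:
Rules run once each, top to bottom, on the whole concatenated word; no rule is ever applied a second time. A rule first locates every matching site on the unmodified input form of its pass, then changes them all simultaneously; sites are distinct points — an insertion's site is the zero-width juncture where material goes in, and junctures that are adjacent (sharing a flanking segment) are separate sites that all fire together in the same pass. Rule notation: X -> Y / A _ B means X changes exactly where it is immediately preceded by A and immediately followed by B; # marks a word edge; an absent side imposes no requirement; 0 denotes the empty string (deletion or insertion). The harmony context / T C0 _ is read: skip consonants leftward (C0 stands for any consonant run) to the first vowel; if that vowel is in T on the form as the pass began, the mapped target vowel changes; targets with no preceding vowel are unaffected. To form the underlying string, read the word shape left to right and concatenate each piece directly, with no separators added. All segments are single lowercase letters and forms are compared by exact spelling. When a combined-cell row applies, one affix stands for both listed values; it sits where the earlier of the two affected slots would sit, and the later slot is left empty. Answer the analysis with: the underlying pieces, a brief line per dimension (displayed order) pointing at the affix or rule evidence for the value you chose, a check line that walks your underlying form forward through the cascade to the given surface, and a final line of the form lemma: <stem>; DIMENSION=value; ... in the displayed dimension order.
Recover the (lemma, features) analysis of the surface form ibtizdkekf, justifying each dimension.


underlying: ibti-zd-ke-k-v
KEL=ki - signalled by the affix -v
CLASS=em - signalled by the affix -ke
TOR=zo - signalled by the affix -k
GRD=ne - signalled by the affix -zd
check: ibtizdkekv -> ibtizdkekv -> ibtizdkekf
lemma: ibti; KEL=ki; CLASS=em; TOR=zo; GRD=ne


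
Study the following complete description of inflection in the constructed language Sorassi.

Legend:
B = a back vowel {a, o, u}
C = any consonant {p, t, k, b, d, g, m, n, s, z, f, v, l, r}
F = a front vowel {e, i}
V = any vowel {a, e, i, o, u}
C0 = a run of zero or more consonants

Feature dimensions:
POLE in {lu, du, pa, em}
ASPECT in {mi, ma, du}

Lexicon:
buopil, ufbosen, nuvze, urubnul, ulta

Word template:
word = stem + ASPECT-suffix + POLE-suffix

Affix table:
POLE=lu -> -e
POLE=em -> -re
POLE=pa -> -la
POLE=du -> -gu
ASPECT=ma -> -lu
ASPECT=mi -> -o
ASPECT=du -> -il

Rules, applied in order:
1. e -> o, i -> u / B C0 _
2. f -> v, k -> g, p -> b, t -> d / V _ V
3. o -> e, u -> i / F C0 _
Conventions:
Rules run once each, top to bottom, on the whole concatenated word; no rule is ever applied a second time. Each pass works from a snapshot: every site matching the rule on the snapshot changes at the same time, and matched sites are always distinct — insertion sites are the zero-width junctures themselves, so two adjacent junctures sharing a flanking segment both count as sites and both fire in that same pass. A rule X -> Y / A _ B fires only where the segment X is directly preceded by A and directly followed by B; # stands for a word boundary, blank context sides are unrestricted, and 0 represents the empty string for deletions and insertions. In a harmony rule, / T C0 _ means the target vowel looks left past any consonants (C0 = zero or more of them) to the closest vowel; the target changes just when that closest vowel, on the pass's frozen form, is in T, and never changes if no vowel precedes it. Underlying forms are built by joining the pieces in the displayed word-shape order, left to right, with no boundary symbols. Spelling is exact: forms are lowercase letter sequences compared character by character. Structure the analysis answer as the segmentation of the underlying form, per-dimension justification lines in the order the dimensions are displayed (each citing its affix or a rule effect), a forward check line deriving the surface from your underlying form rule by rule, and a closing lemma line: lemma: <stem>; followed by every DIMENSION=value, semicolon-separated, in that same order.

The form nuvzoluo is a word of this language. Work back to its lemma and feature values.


underlying: nuvze-lu-e
POLE=lu - signalled by the affix -e
ASPECT=ma - signalled by the affix -lu
check: nuvzelue -> nuvzoluo -> nuvzoluo -> nuvzoluo
lemma: nuvze; POLE=lu; ASPECT=ma
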